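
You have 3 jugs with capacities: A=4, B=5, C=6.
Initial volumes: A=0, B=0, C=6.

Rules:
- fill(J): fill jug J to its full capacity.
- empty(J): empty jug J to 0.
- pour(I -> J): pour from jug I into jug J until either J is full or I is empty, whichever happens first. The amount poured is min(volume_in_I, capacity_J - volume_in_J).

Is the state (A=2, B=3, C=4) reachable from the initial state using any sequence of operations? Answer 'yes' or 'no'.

BFS explored all 150 reachable states.
Reachable set includes: (0,0,0), (0,0,1), (0,0,2), (0,0,3), (0,0,4), (0,0,5), (0,0,6), (0,1,0), (0,1,1), (0,1,2), (0,1,3), (0,1,4) ...
Target (A=2, B=3, C=4) not in reachable set → no.

Answer: no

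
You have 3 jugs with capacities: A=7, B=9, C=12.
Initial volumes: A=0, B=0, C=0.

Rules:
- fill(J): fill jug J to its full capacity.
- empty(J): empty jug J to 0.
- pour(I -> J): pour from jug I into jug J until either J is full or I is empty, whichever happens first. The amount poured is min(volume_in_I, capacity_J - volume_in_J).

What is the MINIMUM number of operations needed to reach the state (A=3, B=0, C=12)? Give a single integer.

BFS from (A=0, B=0, C=0). One shortest path:
  1. fill(C) -> (A=0 B=0 C=12)
  2. pour(C -> B) -> (A=0 B=9 C=3)
  3. empty(B) -> (A=0 B=0 C=3)
  4. pour(C -> A) -> (A=3 B=0 C=0)
  5. fill(C) -> (A=3 B=0 C=12)
Reached target in 5 moves.

Answer: 5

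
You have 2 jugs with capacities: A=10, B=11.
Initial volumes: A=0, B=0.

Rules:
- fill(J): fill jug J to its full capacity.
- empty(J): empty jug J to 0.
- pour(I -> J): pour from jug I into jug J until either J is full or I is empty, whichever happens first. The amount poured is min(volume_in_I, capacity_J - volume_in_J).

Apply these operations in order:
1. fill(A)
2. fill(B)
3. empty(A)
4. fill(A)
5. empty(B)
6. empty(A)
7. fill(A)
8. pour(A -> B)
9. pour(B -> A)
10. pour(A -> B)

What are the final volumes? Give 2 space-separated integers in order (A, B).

Step 1: fill(A) -> (A=10 B=0)
Step 2: fill(B) -> (A=10 B=11)
Step 3: empty(A) -> (A=0 B=11)
Step 4: fill(A) -> (A=10 B=11)
Step 5: empty(B) -> (A=10 B=0)
Step 6: empty(A) -> (A=0 B=0)
Step 7: fill(A) -> (A=10 B=0)
Step 8: pour(A -> B) -> (A=0 B=10)
Step 9: pour(B -> A) -> (A=10 B=0)
Step 10: pour(A -> B) -> (A=0 B=10)

Answer: 0 10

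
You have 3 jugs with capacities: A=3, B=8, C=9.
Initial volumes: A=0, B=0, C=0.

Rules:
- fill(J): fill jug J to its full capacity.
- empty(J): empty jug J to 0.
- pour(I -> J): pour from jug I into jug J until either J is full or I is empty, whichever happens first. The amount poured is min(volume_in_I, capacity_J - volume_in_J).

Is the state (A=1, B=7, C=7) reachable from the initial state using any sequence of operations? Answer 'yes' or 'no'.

BFS explored all 248 reachable states.
Reachable set includes: (0,0,0), (0,0,1), (0,0,2), (0,0,3), (0,0,4), (0,0,5), (0,0,6), (0,0,7), (0,0,8), (0,0,9), (0,1,0), (0,1,1) ...
Target (A=1, B=7, C=7) not in reachable set → no.

Answer: no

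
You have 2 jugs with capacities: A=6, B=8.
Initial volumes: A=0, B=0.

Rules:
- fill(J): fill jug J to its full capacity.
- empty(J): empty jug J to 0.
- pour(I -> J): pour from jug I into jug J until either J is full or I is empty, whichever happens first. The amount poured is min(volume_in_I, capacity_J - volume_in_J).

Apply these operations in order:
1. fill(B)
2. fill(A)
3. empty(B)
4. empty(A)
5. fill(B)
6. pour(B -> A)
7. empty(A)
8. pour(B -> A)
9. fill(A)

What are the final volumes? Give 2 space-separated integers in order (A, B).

Step 1: fill(B) -> (A=0 B=8)
Step 2: fill(A) -> (A=6 B=8)
Step 3: empty(B) -> (A=6 B=0)
Step 4: empty(A) -> (A=0 B=0)
Step 5: fill(B) -> (A=0 B=8)
Step 6: pour(B -> A) -> (A=6 B=2)
Step 7: empty(A) -> (A=0 B=2)
Step 8: pour(B -> A) -> (A=2 B=0)
Step 9: fill(A) -> (A=6 B=0)

Answer: 6 0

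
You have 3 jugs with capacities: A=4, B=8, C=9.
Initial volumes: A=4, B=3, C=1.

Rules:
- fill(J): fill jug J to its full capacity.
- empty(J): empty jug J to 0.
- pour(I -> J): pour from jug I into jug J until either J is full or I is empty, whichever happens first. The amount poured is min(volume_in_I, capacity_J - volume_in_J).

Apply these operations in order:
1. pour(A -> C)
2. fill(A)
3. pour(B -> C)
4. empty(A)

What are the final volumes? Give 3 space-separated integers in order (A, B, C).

Answer: 0 0 8

Derivation:
Step 1: pour(A -> C) -> (A=0 B=3 C=5)
Step 2: fill(A) -> (A=4 B=3 C=5)
Step 3: pour(B -> C) -> (A=4 B=0 C=8)
Step 4: empty(A) -> (A=0 B=0 C=8)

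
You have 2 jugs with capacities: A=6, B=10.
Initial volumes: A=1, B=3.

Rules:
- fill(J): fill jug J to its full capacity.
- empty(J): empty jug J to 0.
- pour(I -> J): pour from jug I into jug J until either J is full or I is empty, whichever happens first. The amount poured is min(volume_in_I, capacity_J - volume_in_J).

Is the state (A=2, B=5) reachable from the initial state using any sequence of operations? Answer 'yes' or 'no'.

BFS explored all 33 reachable states.
Reachable set includes: (0,0), (0,1), (0,2), (0,3), (0,4), (0,5), (0,6), (0,7), (0,8), (0,9), (0,10), (1,0) ...
Target (A=2, B=5) not in reachable set → no.

Answer: no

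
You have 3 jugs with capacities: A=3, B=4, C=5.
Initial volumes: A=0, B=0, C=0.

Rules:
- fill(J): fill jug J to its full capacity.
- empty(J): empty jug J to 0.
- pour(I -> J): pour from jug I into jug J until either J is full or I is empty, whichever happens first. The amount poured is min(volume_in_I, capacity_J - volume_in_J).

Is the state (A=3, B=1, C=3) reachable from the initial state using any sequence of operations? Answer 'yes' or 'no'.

BFS from (A=0, B=0, C=0):
  1. fill(A) -> (A=3 B=0 C=0)
  2. fill(B) -> (A=3 B=4 C=0)
  3. pour(A -> C) -> (A=0 B=4 C=3)
  4. pour(B -> A) -> (A=3 B=1 C=3)
Target reached → yes.

Answer: yes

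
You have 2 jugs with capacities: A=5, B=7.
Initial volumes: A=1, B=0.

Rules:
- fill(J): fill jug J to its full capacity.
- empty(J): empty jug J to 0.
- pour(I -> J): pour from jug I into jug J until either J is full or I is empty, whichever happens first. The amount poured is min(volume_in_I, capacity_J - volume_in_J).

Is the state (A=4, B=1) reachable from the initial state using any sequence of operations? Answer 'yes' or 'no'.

BFS explored all 24 reachable states.
Reachable set includes: (0,0), (0,1), (0,2), (0,3), (0,4), (0,5), (0,6), (0,7), (1,0), (1,7), (2,0), (2,7) ...
Target (A=4, B=1) not in reachable set → no.

Answer: no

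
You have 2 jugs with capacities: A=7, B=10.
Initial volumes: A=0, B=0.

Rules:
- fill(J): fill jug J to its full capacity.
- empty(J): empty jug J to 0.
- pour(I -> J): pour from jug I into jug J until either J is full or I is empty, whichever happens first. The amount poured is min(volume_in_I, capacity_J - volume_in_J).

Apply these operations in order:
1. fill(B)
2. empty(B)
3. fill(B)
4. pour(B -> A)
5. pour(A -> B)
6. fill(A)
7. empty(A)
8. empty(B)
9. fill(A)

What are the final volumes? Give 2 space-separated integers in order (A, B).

Answer: 7 0

Derivation:
Step 1: fill(B) -> (A=0 B=10)
Step 2: empty(B) -> (A=0 B=0)
Step 3: fill(B) -> (A=0 B=10)
Step 4: pour(B -> A) -> (A=7 B=3)
Step 5: pour(A -> B) -> (A=0 B=10)
Step 6: fill(A) -> (A=7 B=10)
Step 7: empty(A) -> (A=0 B=10)
Step 8: empty(B) -> (A=0 B=0)
Step 9: fill(A) -> (A=7 B=0)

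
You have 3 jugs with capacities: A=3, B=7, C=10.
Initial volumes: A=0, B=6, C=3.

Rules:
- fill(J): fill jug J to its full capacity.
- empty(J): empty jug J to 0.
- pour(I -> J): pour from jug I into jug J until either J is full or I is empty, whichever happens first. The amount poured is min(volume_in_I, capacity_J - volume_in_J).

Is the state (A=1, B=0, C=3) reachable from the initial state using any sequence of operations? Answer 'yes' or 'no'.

Answer: yes

Derivation:
BFS from (A=0, B=6, C=3):
  1. fill(B) -> (A=0 B=7 C=3)
  2. pour(B -> A) -> (A=3 B=4 C=3)
  3. empty(A) -> (A=0 B=4 C=3)
  4. pour(B -> A) -> (A=3 B=1 C=3)
  5. empty(A) -> (A=0 B=1 C=3)
  6. pour(B -> A) -> (A=1 B=0 C=3)
Target reached → yes.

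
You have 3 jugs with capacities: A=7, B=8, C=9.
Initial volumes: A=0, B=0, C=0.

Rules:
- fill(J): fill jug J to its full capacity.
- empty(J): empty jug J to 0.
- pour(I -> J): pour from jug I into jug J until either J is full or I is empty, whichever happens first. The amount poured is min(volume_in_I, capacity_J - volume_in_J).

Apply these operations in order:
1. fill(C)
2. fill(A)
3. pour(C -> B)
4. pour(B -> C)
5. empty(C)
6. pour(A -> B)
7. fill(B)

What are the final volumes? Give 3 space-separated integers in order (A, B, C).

Answer: 0 8 0

Derivation:
Step 1: fill(C) -> (A=0 B=0 C=9)
Step 2: fill(A) -> (A=7 B=0 C=9)
Step 3: pour(C -> B) -> (A=7 B=8 C=1)
Step 4: pour(B -> C) -> (A=7 B=0 C=9)
Step 5: empty(C) -> (A=7 B=0 C=0)
Step 6: pour(A -> B) -> (A=0 B=7 C=0)
Step 7: fill(B) -> (A=0 B=8 C=0)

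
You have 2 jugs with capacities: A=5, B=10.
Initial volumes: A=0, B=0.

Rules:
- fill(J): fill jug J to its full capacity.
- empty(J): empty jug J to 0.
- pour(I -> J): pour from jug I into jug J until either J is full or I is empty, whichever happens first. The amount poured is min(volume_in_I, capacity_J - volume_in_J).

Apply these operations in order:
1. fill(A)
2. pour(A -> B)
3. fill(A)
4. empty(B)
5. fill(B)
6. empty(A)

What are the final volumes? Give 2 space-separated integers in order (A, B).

Step 1: fill(A) -> (A=5 B=0)
Step 2: pour(A -> B) -> (A=0 B=5)
Step 3: fill(A) -> (A=5 B=5)
Step 4: empty(B) -> (A=5 B=0)
Step 5: fill(B) -> (A=5 B=10)
Step 6: empty(A) -> (A=0 B=10)

Answer: 0 10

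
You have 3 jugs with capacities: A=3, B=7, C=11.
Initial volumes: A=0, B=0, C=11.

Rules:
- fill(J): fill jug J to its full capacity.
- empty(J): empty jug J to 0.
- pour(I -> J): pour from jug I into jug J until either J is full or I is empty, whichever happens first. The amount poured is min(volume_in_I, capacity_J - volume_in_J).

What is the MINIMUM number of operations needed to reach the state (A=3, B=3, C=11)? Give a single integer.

Answer: 3

Derivation:
BFS from (A=0, B=0, C=11). One shortest path:
  1. fill(A) -> (A=3 B=0 C=11)
  2. pour(A -> B) -> (A=0 B=3 C=11)
  3. fill(A) -> (A=3 B=3 C=11)
Reached target in 3 moves.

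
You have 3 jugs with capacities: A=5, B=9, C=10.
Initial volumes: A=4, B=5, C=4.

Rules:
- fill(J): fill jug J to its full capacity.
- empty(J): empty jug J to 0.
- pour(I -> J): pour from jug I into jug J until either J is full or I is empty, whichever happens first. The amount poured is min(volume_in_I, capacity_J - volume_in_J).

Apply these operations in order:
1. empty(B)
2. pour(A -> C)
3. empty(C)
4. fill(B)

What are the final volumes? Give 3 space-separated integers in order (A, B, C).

Step 1: empty(B) -> (A=4 B=0 C=4)
Step 2: pour(A -> C) -> (A=0 B=0 C=8)
Step 3: empty(C) -> (A=0 B=0 C=0)
Step 4: fill(B) -> (A=0 B=9 C=0)

Answer: 0 9 0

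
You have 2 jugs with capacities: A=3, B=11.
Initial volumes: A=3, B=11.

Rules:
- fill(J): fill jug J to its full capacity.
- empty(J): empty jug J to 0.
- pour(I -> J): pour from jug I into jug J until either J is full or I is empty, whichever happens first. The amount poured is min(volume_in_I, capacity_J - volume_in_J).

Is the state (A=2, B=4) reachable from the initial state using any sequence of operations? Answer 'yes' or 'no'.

Answer: no

Derivation:
BFS explored all 28 reachable states.
Reachable set includes: (0,0), (0,1), (0,2), (0,3), (0,4), (0,5), (0,6), (0,7), (0,8), (0,9), (0,10), (0,11) ...
Target (A=2, B=4) not in reachable set → no.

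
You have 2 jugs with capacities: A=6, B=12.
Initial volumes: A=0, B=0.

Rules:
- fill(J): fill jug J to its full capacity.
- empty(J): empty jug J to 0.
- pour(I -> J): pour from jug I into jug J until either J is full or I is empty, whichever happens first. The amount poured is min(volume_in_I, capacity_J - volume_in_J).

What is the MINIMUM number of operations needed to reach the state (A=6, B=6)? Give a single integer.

BFS from (A=0, B=0). One shortest path:
  1. fill(B) -> (A=0 B=12)
  2. pour(B -> A) -> (A=6 B=6)
Reached target in 2 moves.

Answer: 2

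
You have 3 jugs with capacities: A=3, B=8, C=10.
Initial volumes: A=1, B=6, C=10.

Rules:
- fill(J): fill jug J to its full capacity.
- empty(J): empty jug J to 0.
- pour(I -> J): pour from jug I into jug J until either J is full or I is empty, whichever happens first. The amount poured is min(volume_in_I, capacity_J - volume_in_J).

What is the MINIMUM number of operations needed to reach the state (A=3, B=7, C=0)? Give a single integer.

Answer: 3

Derivation:
BFS from (A=1, B=6, C=10). One shortest path:
  1. empty(C) -> (A=1 B=6 C=0)
  2. pour(A -> B) -> (A=0 B=7 C=0)
  3. fill(A) -> (A=3 B=7 C=0)
Reached target in 3 moves.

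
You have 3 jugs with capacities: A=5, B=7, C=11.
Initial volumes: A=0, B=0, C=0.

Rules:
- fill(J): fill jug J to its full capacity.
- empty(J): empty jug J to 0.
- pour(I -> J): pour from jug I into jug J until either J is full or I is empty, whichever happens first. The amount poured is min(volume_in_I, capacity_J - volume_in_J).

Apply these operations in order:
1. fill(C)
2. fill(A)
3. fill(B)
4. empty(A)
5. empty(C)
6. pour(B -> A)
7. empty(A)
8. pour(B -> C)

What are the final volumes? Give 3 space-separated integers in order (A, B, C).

Answer: 0 0 2

Derivation:
Step 1: fill(C) -> (A=0 B=0 C=11)
Step 2: fill(A) -> (A=5 B=0 C=11)
Step 3: fill(B) -> (A=5 B=7 C=11)
Step 4: empty(A) -> (A=0 B=7 C=11)
Step 5: empty(C) -> (A=0 B=7 C=0)
Step 6: pour(B -> A) -> (A=5 B=2 C=0)
Step 7: empty(A) -> (A=0 B=2 C=0)
Step 8: pour(B -> C) -> (A=0 B=0 C=2)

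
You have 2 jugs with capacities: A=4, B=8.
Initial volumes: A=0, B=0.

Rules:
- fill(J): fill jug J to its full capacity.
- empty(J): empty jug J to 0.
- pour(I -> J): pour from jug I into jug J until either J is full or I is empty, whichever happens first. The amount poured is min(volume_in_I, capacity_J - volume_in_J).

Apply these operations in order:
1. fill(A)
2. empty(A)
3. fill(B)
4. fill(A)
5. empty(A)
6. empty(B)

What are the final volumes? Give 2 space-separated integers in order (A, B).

Step 1: fill(A) -> (A=4 B=0)
Step 2: empty(A) -> (A=0 B=0)
Step 3: fill(B) -> (A=0 B=8)
Step 4: fill(A) -> (A=4 B=8)
Step 5: empty(A) -> (A=0 B=8)
Step 6: empty(B) -> (A=0 B=0)

Answer: 0 0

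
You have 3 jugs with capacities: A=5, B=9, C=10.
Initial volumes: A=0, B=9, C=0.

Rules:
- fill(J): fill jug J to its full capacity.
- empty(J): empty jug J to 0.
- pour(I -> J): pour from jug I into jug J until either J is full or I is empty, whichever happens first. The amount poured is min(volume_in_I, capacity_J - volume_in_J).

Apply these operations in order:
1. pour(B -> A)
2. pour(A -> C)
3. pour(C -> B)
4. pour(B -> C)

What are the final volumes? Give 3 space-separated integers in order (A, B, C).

Answer: 0 0 9

Derivation:
Step 1: pour(B -> A) -> (A=5 B=4 C=0)
Step 2: pour(A -> C) -> (A=0 B=4 C=5)
Step 3: pour(C -> B) -> (A=0 B=9 C=0)
Step 4: pour(B -> C) -> (A=0 B=0 C=9)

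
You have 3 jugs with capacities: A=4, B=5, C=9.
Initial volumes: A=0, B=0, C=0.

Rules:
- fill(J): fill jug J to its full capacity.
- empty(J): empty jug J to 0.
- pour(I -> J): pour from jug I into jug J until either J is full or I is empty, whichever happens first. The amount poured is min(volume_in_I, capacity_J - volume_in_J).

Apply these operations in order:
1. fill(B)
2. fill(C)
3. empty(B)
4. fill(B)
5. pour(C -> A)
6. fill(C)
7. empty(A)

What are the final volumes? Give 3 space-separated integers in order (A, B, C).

Answer: 0 5 9

Derivation:
Step 1: fill(B) -> (A=0 B=5 C=0)
Step 2: fill(C) -> (A=0 B=5 C=9)
Step 3: empty(B) -> (A=0 B=0 C=9)
Step 4: fill(B) -> (A=0 B=5 C=9)
Step 5: pour(C -> A) -> (A=4 B=5 C=5)
Step 6: fill(C) -> (A=4 B=5 C=9)
Step 7: empty(A) -> (A=0 B=5 C=9)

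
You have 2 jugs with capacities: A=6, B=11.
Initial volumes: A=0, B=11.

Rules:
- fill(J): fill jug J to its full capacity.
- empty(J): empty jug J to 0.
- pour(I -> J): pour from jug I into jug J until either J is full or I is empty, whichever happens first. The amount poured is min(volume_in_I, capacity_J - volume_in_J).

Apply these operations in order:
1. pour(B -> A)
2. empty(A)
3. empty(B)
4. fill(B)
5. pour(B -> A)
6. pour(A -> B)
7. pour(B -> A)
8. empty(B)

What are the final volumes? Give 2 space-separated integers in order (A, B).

Step 1: pour(B -> A) -> (A=6 B=5)
Step 2: empty(A) -> (A=0 B=5)
Step 3: empty(B) -> (A=0 B=0)
Step 4: fill(B) -> (A=0 B=11)
Step 5: pour(B -> A) -> (A=6 B=5)
Step 6: pour(A -> B) -> (A=0 B=11)
Step 7: pour(B -> A) -> (A=6 B=5)
Step 8: empty(B) -> (A=6 B=0)

Answer: 6 0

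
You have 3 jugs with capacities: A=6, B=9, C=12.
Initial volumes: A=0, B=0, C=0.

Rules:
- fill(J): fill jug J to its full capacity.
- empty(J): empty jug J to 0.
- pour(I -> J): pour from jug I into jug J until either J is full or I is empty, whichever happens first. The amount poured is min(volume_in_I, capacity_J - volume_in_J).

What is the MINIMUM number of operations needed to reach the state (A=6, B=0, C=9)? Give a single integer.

Answer: 3

Derivation:
BFS from (A=0, B=0, C=0). One shortest path:
  1. fill(A) -> (A=6 B=0 C=0)
  2. fill(B) -> (A=6 B=9 C=0)
  3. pour(B -> C) -> (A=6 B=0 C=9)
Reached target in 3 moves.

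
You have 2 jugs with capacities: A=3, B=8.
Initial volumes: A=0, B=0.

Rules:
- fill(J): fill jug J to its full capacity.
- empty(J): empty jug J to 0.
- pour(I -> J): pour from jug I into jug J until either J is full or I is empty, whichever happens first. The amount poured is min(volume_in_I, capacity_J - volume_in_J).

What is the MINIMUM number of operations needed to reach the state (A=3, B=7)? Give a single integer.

BFS from (A=0, B=0). One shortest path:
  1. fill(B) -> (A=0 B=8)
  2. pour(B -> A) -> (A=3 B=5)
  3. empty(A) -> (A=0 B=5)
  4. pour(B -> A) -> (A=3 B=2)
  5. empty(A) -> (A=0 B=2)
  6. pour(B -> A) -> (A=2 B=0)
  7. fill(B) -> (A=2 B=8)
  8. pour(B -> A) -> (A=3 B=7)
Reached target in 8 moves.

Answer: 8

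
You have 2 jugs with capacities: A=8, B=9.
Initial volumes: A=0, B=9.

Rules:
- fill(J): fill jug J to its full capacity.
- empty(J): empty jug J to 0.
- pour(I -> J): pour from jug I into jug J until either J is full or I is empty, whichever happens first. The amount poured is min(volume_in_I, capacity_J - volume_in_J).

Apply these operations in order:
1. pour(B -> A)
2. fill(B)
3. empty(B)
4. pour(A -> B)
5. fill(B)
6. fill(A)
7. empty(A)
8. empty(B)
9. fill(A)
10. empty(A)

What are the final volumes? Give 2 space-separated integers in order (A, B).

Answer: 0 0

Derivation:
Step 1: pour(B -> A) -> (A=8 B=1)
Step 2: fill(B) -> (A=8 B=9)
Step 3: empty(B) -> (A=8 B=0)
Step 4: pour(A -> B) -> (A=0 B=8)
Step 5: fill(B) -> (A=0 B=9)
Step 6: fill(A) -> (A=8 B=9)
Step 7: empty(A) -> (A=0 B=9)
Step 8: empty(B) -> (A=0 B=0)
Step 9: fill(A) -> (A=8 B=0)
Step 10: empty(A) -> (A=0 B=0)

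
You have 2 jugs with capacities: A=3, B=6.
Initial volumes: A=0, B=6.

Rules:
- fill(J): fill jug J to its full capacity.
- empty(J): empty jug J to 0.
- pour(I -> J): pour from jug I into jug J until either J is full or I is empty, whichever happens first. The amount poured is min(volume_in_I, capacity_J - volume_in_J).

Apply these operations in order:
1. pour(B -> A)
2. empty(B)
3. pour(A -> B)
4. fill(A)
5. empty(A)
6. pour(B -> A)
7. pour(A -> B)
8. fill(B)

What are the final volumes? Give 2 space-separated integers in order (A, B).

Answer: 0 6

Derivation:
Step 1: pour(B -> A) -> (A=3 B=3)
Step 2: empty(B) -> (A=3 B=0)
Step 3: pour(A -> B) -> (A=0 B=3)
Step 4: fill(A) -> (A=3 B=3)
Step 5: empty(A) -> (A=0 B=3)
Step 6: pour(B -> A) -> (A=3 B=0)
Step 7: pour(A -> B) -> (A=0 B=3)
Step 8: fill(B) -> (A=0 B=6)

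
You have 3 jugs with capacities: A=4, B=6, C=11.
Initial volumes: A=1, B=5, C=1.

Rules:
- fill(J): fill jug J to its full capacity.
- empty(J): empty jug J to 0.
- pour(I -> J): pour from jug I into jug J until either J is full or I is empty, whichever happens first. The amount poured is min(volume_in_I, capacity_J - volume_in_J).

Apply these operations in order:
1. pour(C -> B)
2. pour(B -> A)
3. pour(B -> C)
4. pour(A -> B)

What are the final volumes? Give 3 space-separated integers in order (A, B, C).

Answer: 0 4 3

Derivation:
Step 1: pour(C -> B) -> (A=1 B=6 C=0)
Step 2: pour(B -> A) -> (A=4 B=3 C=0)
Step 3: pour(B -> C) -> (A=4 B=0 C=3)
Step 4: pour(A -> B) -> (A=0 B=4 C=3)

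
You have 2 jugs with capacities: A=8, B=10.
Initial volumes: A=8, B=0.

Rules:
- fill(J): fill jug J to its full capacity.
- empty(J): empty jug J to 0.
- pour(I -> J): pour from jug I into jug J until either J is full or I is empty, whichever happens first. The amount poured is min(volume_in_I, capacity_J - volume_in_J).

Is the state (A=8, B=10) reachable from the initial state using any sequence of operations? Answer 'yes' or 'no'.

Answer: yes

Derivation:
BFS from (A=8, B=0):
  1. fill(B) -> (A=8 B=10)
Target reached → yes.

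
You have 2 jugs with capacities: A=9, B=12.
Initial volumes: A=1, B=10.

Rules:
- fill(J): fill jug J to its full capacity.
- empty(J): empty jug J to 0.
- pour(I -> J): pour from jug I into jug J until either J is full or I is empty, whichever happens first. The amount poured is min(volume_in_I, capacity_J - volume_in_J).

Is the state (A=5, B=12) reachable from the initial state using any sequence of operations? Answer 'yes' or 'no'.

BFS from (A=1, B=10):
  1. pour(A -> B) -> (A=0 B=11)
  2. fill(A) -> (A=9 B=11)
  3. pour(A -> B) -> (A=8 B=12)
  4. empty(B) -> (A=8 B=0)
  5. pour(A -> B) -> (A=0 B=8)
  6. fill(A) -> (A=9 B=8)
  7. pour(A -> B) -> (A=5 B=12)
Target reached → yes.

Answer: yes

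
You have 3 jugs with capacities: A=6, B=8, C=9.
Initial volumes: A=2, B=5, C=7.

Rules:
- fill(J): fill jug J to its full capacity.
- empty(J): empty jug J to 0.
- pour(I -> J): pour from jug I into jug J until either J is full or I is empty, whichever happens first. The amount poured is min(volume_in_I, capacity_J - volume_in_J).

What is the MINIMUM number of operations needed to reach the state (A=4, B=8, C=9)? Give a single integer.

Answer: 3

Derivation:
BFS from (A=2, B=5, C=7). One shortest path:
  1. fill(A) -> (A=6 B=5 C=7)
  2. fill(B) -> (A=6 B=8 C=7)
  3. pour(A -> C) -> (A=4 B=8 C=9)
Reached target in 3 moves.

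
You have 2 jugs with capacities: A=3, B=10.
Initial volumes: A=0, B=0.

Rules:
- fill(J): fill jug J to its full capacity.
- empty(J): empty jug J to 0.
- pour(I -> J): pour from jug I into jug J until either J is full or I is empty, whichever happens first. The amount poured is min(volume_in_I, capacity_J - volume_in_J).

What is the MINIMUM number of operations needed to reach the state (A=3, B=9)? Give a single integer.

Answer: 7

Derivation:
BFS from (A=0, B=0). One shortest path:
  1. fill(A) -> (A=3 B=0)
  2. pour(A -> B) -> (A=0 B=3)
  3. fill(A) -> (A=3 B=3)
  4. pour(A -> B) -> (A=0 B=6)
  5. fill(A) -> (A=3 B=6)
  6. pour(A -> B) -> (A=0 B=9)
  7. fill(A) -> (A=3 B=9)
Reached target in 7 moves.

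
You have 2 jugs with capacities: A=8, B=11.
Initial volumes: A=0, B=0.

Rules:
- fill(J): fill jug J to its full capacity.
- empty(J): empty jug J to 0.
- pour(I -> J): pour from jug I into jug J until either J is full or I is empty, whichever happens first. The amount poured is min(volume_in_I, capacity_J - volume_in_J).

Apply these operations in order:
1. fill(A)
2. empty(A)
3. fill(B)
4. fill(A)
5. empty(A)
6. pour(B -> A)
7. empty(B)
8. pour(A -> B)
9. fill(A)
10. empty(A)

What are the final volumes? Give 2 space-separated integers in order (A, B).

Answer: 0 8

Derivation:
Step 1: fill(A) -> (A=8 B=0)
Step 2: empty(A) -> (A=0 B=0)
Step 3: fill(B) -> (A=0 B=11)
Step 4: fill(A) -> (A=8 B=11)
Step 5: empty(A) -> (A=0 B=11)
Step 6: pour(B -> A) -> (A=8 B=3)
Step 7: empty(B) -> (A=8 B=0)
Step 8: pour(A -> B) -> (A=0 B=8)
Step 9: fill(A) -> (A=8 B=8)
Step 10: empty(A) -> (A=0 B=8)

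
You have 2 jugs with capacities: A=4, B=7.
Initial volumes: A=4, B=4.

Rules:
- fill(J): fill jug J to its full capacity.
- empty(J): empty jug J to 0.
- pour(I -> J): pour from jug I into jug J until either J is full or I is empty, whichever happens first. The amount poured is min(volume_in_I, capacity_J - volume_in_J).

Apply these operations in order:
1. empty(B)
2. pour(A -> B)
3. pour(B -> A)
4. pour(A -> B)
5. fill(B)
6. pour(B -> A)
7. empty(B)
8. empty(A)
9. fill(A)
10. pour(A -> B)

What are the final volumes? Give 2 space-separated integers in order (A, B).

Step 1: empty(B) -> (A=4 B=0)
Step 2: pour(A -> B) -> (A=0 B=4)
Step 3: pour(B -> A) -> (A=4 B=0)
Step 4: pour(A -> B) -> (A=0 B=4)
Step 5: fill(B) -> (A=0 B=7)
Step 6: pour(B -> A) -> (A=4 B=3)
Step 7: empty(B) -> (A=4 B=0)
Step 8: empty(A) -> (A=0 B=0)
Step 9: fill(A) -> (A=4 B=0)
Step 10: pour(A -> B) -> (A=0 B=4)

Answer: 0 4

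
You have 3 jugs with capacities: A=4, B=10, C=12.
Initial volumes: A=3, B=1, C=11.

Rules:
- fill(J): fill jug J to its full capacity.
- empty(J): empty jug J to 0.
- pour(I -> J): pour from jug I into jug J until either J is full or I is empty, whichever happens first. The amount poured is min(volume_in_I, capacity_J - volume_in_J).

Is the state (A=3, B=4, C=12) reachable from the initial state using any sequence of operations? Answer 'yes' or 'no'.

BFS from (A=3, B=1, C=11):
  1. pour(A -> B) -> (A=0 B=4 C=11)
  2. fill(A) -> (A=4 B=4 C=11)
  3. pour(A -> C) -> (A=3 B=4 C=12)
Target reached → yes.

Answer: yes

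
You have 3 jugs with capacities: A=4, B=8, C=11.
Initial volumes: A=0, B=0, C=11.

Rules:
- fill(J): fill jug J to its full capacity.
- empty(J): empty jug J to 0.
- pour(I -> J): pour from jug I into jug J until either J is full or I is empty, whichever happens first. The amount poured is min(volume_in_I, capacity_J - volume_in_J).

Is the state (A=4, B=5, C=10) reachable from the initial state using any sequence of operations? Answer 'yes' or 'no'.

BFS from (A=0, B=0, C=11):
  1. pour(C -> B) -> (A=0 B=8 C=3)
  2. pour(C -> A) -> (A=3 B=8 C=0)
  3. pour(B -> C) -> (A=3 B=0 C=8)
  4. fill(B) -> (A=3 B=8 C=8)
  5. pour(B -> C) -> (A=3 B=5 C=11)
  6. pour(C -> A) -> (A=4 B=5 C=10)
Target reached → yes.

Answer: yes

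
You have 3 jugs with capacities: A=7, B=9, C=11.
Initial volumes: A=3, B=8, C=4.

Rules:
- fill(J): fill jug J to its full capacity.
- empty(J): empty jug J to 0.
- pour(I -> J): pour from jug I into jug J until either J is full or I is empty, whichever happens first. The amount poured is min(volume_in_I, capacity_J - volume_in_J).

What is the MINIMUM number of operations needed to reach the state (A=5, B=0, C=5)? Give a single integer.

BFS from (A=3, B=8, C=4). One shortest path:
  1. empty(A) -> (A=0 B=8 C=4)
  2. pour(B -> A) -> (A=7 B=1 C=4)
  3. pour(B -> C) -> (A=7 B=0 C=5)
  4. pour(A -> B) -> (A=0 B=7 C=5)
  5. fill(A) -> (A=7 B=7 C=5)
  6. pour(A -> B) -> (A=5 B=9 C=5)
  7. empty(B) -> (A=5 B=0 C=5)
Reached target in 7 moves.

Answer: 7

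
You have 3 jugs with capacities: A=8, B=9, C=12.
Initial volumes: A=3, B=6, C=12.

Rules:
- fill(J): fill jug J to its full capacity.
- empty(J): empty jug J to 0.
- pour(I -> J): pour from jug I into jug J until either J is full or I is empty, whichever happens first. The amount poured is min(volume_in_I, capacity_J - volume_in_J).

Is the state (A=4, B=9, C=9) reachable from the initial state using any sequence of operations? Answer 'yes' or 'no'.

BFS from (A=3, B=6, C=12):
  1. pour(C -> B) -> (A=3 B=9 C=9)
  2. pour(B -> A) -> (A=8 B=4 C=9)
  3. empty(A) -> (A=0 B=4 C=9)
  4. pour(B -> A) -> (A=4 B=0 C=9)
  5. fill(B) -> (A=4 B=9 C=9)
Target reached → yes.

Answer: yes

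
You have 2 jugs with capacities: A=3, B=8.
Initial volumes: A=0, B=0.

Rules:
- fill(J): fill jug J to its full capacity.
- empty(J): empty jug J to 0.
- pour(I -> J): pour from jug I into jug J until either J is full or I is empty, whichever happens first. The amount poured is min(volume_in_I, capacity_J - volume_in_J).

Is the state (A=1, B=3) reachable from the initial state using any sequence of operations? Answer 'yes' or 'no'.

Answer: no

Derivation:
BFS explored all 22 reachable states.
Reachable set includes: (0,0), (0,1), (0,2), (0,3), (0,4), (0,5), (0,6), (0,7), (0,8), (1,0), (1,8), (2,0) ...
Target (A=1, B=3) not in reachable set → no.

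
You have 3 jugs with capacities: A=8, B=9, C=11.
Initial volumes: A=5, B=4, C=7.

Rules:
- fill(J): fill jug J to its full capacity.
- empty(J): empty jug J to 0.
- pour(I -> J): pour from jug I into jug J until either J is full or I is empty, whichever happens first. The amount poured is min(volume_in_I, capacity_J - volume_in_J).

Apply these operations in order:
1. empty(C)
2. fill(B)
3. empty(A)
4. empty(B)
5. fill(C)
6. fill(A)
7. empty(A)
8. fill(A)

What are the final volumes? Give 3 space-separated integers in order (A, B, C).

Step 1: empty(C) -> (A=5 B=4 C=0)
Step 2: fill(B) -> (A=5 B=9 C=0)
Step 3: empty(A) -> (A=0 B=9 C=0)
Step 4: empty(B) -> (A=0 B=0 C=0)
Step 5: fill(C) -> (A=0 B=0 C=11)
Step 6: fill(A) -> (A=8 B=0 C=11)
Step 7: empty(A) -> (A=0 B=0 C=11)
Step 8: fill(A) -> (A=8 B=0 C=11)

Answer: 8 0 11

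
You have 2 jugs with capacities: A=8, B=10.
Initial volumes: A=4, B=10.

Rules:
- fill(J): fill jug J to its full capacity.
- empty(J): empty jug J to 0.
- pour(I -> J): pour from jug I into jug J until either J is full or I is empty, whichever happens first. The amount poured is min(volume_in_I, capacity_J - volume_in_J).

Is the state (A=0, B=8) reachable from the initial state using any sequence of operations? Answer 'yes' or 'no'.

BFS from (A=4, B=10):
  1. fill(A) -> (A=8 B=10)
  2. empty(B) -> (A=8 B=0)
  3. pour(A -> B) -> (A=0 B=8)
Target reached → yes.

Answer: yes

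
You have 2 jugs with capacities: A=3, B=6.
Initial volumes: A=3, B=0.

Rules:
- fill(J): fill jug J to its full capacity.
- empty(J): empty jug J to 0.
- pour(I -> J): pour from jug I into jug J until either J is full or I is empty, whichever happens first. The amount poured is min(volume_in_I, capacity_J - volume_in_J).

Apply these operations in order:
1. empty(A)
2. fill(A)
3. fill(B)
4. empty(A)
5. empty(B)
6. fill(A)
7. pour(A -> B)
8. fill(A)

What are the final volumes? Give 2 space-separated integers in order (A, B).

Step 1: empty(A) -> (A=0 B=0)
Step 2: fill(A) -> (A=3 B=0)
Step 3: fill(B) -> (A=3 B=6)
Step 4: empty(A) -> (A=0 B=6)
Step 5: empty(B) -> (A=0 B=0)
Step 6: fill(A) -> (A=3 B=0)
Step 7: pour(A -> B) -> (A=0 B=3)
Step 8: fill(A) -> (A=3 B=3)

Answer: 3 3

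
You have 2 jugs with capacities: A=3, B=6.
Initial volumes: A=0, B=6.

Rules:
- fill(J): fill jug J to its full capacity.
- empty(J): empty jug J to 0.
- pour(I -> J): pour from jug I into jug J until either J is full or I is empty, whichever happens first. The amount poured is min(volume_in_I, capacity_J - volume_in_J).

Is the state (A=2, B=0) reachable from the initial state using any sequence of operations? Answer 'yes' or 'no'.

Answer: no

Derivation:
BFS explored all 6 reachable states.
Reachable set includes: (0,0), (0,3), (0,6), (3,0), (3,3), (3,6)
Target (A=2, B=0) not in reachable set → no.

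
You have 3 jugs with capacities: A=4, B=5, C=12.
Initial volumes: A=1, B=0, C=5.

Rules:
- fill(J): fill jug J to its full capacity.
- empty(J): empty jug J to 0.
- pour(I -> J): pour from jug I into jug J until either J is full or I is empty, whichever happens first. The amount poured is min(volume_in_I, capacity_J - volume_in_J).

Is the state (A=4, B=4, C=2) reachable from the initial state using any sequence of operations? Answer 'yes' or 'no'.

Answer: yes

Derivation:
BFS from (A=1, B=0, C=5):
  1. pour(C -> A) -> (A=4 B=0 C=2)
  2. pour(A -> B) -> (A=0 B=4 C=2)
  3. fill(A) -> (A=4 B=4 C=2)
Target reached → yes.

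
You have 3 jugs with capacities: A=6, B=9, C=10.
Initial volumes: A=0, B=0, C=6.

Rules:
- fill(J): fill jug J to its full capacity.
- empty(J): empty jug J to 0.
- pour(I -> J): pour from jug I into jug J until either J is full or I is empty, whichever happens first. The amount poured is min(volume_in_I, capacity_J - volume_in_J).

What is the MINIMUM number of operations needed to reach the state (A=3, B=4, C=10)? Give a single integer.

BFS from (A=0, B=0, C=6). One shortest path:
  1. pour(C -> B) -> (A=0 B=6 C=0)
  2. fill(C) -> (A=0 B=6 C=10)
  3. pour(C -> A) -> (A=6 B=6 C=4)
  4. pour(A -> B) -> (A=3 B=9 C=4)
  5. empty(B) -> (A=3 B=0 C=4)
  6. pour(C -> B) -> (A=3 B=4 C=0)
  7. fill(C) -> (A=3 B=4 C=10)
Reached target in 7 moves.

Answer: 7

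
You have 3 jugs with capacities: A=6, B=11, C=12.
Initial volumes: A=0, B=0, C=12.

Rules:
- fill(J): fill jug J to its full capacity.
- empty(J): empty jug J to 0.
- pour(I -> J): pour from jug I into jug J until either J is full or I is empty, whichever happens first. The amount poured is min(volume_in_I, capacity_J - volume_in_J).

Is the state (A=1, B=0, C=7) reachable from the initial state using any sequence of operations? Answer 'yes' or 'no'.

Answer: yes

Derivation:
BFS from (A=0, B=0, C=12):
  1. fill(A) -> (A=6 B=0 C=12)
  2. pour(C -> B) -> (A=6 B=11 C=1)
  3. empty(B) -> (A=6 B=0 C=1)
  4. pour(A -> B) -> (A=0 B=6 C=1)
  5. pour(C -> A) -> (A=1 B=6 C=0)
  6. fill(C) -> (A=1 B=6 C=12)
  7. pour(C -> B) -> (A=1 B=11 C=7)
  8. empty(B) -> (A=1 B=0 C=7)
Target reached → yes.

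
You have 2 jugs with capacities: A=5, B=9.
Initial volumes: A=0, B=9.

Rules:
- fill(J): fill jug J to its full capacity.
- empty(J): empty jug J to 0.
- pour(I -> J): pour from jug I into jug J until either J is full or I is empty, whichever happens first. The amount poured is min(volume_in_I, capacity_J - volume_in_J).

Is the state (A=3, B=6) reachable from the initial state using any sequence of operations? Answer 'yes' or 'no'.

BFS explored all 28 reachable states.
Reachable set includes: (0,0), (0,1), (0,2), (0,3), (0,4), (0,5), (0,6), (0,7), (0,8), (0,9), (1,0), (1,9) ...
Target (A=3, B=6) not in reachable set → no.

Answer: no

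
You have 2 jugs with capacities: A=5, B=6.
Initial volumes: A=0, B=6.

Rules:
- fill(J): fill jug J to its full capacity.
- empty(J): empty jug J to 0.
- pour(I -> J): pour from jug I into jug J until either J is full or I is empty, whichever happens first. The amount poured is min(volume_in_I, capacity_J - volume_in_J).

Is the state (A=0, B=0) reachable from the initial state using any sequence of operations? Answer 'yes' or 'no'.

BFS from (A=0, B=6):
  1. empty(B) -> (A=0 B=0)
Target reached → yes.

Answer: yes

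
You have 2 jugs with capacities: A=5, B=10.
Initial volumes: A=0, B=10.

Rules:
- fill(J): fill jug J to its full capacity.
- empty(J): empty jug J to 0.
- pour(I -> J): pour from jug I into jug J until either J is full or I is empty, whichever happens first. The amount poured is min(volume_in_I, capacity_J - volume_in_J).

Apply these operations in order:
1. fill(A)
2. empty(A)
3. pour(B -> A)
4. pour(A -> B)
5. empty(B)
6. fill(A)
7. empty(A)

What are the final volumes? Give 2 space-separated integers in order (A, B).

Answer: 0 0

Derivation:
Step 1: fill(A) -> (A=5 B=10)
Step 2: empty(A) -> (A=0 B=10)
Step 3: pour(B -> A) -> (A=5 B=5)
Step 4: pour(A -> B) -> (A=0 B=10)
Step 5: empty(B) -> (A=0 B=0)
Step 6: fill(A) -> (A=5 B=0)
Step 7: empty(A) -> (A=0 B=0)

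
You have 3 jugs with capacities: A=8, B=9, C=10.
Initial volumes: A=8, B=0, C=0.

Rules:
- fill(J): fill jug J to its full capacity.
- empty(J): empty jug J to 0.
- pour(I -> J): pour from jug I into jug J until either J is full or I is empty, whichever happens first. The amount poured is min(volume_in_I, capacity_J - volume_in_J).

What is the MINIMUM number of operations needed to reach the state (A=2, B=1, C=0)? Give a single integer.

Answer: 8

Derivation:
BFS from (A=8, B=0, C=0). One shortest path:
  1. empty(A) -> (A=0 B=0 C=0)
  2. fill(B) -> (A=0 B=9 C=0)
  3. fill(C) -> (A=0 B=9 C=10)
  4. pour(B -> A) -> (A=8 B=1 C=10)
  5. empty(A) -> (A=0 B=1 C=10)
  6. pour(C -> A) -> (A=8 B=1 C=2)
  7. empty(A) -> (A=0 B=1 C=2)
  8. pour(C -> A) -> (A=2 B=1 C=0)
Reached target in 8 moves.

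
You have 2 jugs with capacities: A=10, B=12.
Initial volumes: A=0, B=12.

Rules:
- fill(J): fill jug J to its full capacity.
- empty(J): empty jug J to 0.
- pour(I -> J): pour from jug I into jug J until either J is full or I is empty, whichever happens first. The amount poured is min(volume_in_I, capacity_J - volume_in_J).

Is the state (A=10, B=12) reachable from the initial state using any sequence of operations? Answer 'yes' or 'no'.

BFS from (A=0, B=12):
  1. fill(A) -> (A=10 B=12)
Target reached → yes.

Answer: yes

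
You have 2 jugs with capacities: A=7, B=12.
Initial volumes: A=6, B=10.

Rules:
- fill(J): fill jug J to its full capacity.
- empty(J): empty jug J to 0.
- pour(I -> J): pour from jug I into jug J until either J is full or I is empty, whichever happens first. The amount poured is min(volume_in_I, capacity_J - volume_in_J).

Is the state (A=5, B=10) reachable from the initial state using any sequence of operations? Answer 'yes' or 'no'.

Answer: no

Derivation:
BFS explored all 39 reachable states.
Reachable set includes: (0,0), (0,1), (0,2), (0,3), (0,4), (0,5), (0,6), (0,7), (0,8), (0,9), (0,10), (0,11) ...
Target (A=5, B=10) not in reachable set → no.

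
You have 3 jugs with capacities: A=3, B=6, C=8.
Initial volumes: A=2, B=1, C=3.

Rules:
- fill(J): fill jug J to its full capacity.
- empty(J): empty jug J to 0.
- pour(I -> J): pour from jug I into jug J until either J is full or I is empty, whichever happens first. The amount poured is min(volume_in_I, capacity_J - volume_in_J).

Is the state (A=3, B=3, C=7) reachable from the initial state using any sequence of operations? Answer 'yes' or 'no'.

Answer: yes

Derivation:
BFS from (A=2, B=1, C=3):
  1. empty(B) -> (A=2 B=0 C=3)
  2. pour(C -> B) -> (A=2 B=3 C=0)
  3. fill(C) -> (A=2 B=3 C=8)
  4. pour(C -> A) -> (A=3 B=3 C=7)
Target reached → yes.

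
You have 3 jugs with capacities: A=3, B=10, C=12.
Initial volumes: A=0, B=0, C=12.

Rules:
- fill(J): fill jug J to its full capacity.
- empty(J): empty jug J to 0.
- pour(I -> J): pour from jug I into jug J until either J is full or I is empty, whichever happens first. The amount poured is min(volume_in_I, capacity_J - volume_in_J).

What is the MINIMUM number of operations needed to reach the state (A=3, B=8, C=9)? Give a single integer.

BFS from (A=0, B=0, C=12). One shortest path:
  1. fill(B) -> (A=0 B=10 C=12)
  2. empty(C) -> (A=0 B=10 C=0)
  3. pour(B -> C) -> (A=0 B=0 C=10)
  4. fill(B) -> (A=0 B=10 C=10)
  5. pour(B -> C) -> (A=0 B=8 C=12)
  6. pour(C -> A) -> (A=3 B=8 C=9)
Reached target in 6 moves.

Answer: 6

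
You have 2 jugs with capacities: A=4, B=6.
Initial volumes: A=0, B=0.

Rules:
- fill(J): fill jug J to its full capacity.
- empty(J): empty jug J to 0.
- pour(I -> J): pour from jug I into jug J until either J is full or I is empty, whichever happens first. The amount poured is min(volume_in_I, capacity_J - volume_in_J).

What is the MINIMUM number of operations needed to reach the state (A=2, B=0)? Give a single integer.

Answer: 4

Derivation:
BFS from (A=0, B=0). One shortest path:
  1. fill(B) -> (A=0 B=6)
  2. pour(B -> A) -> (A=4 B=2)
  3. empty(A) -> (A=0 B=2)
  4. pour(B -> A) -> (A=2 B=0)
Reached target in 4 moves.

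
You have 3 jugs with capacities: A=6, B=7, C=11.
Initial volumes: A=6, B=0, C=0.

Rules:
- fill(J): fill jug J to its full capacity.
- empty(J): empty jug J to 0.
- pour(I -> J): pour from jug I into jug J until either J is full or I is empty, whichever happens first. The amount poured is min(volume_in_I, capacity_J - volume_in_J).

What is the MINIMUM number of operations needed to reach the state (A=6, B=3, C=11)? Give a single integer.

BFS from (A=6, B=0, C=0). One shortest path:
  1. fill(B) -> (A=6 B=7 C=0)
  2. pour(B -> C) -> (A=6 B=0 C=7)
  3. fill(B) -> (A=6 B=7 C=7)
  4. pour(B -> C) -> (A=6 B=3 C=11)
Reached target in 4 moves.

Answer: 4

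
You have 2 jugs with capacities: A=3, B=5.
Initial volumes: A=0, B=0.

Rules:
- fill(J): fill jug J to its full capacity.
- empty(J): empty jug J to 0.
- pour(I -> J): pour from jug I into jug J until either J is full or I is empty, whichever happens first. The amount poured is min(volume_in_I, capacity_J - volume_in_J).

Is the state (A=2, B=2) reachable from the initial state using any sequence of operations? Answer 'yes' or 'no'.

BFS explored all 16 reachable states.
Reachable set includes: (0,0), (0,1), (0,2), (0,3), (0,4), (0,5), (1,0), (1,5), (2,0), (2,5), (3,0), (3,1) ...
Target (A=2, B=2) not in reachable set → no.

Answer: no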